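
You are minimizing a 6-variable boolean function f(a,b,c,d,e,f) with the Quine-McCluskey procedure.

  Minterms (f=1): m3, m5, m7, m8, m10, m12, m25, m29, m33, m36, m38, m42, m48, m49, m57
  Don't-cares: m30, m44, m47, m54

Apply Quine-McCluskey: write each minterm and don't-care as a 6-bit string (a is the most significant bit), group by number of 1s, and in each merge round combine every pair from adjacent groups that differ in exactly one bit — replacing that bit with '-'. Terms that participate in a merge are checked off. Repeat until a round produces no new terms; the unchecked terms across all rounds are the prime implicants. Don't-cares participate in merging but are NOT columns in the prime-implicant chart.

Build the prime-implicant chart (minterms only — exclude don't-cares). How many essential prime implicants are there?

6

[col 0] 000011*, 000101*, 000111*, 001000*, 001010*, 001100*, 011001*, 011101*, 011110, 100001*, 100100*, 100110*, 101010*, 101100*, 101111, 110000*, 110001*, 110110*, 111001*
[col 1] -01010, -01100, -11001, 000-11, 0001-1, 001-00, 0010-0, 011-01, 1-0001, 1-0110, 10-100, 1001-0, 11-001, 11000-
Prime implicants: -01010, -01100, -11001, 000-11, 0001-1, 001-00, 0010-0, 011-01, 011110, 1-0001, 1-0110, 10-100, 1001-0, 101111, 11-001, 11000-
PI chart (minterm → PIs covering it):
  3 | 000-11  (sole → essential)
  5 | 0001-1  (sole → essential)
  7 | 000-11,0001-1
  8 | 001-00,0010-0
  10 | -01010,0010-0
  12 | -01100,001-00
  25 | -11001,011-01
  29 | 011-01  (sole → essential)
  33 | 1-0001  (sole → essential)
  36 | 10-100,1001-0
  38 | 1-0110,1001-0
  42 | -01010  (sole → essential)
  48 | 11000-  (sole → essential)
  49 | 1-0001,11-001,11000-
  57 | -11001,11-001
Essential prime implicants: -01010, 000-11, 0001-1, 011-01, 1-0001, 11000-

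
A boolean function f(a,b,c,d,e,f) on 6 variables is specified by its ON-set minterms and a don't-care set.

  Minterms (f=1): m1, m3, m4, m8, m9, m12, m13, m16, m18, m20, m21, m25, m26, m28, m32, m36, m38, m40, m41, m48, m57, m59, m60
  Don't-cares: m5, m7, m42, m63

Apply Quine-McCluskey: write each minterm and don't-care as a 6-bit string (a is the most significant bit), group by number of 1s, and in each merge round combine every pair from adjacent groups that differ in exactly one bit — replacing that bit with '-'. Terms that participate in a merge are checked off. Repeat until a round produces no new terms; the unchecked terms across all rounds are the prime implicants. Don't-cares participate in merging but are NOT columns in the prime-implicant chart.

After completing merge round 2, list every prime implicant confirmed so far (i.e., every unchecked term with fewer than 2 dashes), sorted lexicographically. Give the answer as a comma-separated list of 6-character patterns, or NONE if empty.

-00100, -10000, -11100, 01-010, 010-00, 0100-0, 1-0000, 10-000, 100-00, 1001-0, 1010-0, 111-11, 1110-1

[col 0] 000001*, 000011*, 000100*, 000101*, 000111*, 001000*, 001001*, 001100*, 001101*, 010000*, 010010*, 010100*, 010101*, 011001*, 011010*, 011100*, 100000*, 100100*, 100110*, 101000*, 101001*, 101010*, 110000*, 111001*, 111011*, 111100*, 111111*
[col 1] -00100, -01000*, -01001*, -10000, -11001*, -11100, 0-0100*, 0-0101*, 0-1001*, 0-1100*, 00-001*, 00-100*, 00-101*, 000-01*, 000-11*, 0000-1*, 0001-1*, 00010-*, 001-00*, 001-01*, 00100-*, 00110-*, 01-010, 01-100*, 010-00, 0100-0, 01010-*, 1-0000, 1-1001*, 10-000, 100-00, 1001-0, 1010-0, 10100-*, 111-11, 1110-1
[col 2] --1001, -0100-, 0--100, 0-010-, 00--01, 00-10-, 000--1, 001-0-
Prime implicants: --1001, -00100, -0100-, -10000, -11100, 0--100, 0-010-, 00--01, 00-10-, 000--1, 001-0-, 01-010, 010-00, 0100-0, 1-0000, 10-000, 100-00, 1001-0, 1010-0, 111-11, 1110-1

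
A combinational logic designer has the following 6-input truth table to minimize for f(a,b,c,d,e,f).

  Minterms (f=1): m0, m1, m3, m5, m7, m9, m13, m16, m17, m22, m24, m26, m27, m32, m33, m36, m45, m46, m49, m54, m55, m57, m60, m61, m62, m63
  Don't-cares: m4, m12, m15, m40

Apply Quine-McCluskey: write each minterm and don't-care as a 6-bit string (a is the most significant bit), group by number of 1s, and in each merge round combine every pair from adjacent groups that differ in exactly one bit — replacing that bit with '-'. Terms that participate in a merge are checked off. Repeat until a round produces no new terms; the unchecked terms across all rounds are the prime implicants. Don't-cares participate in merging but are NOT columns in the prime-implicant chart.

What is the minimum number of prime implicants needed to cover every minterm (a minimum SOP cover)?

Round 0: 000000✓ 000001✓ 000011✓ 000100✓ 000101✓ 000111✓ 001001✓ 001100✓ 001101✓ 001111✓ 010000✓ 010001✓ 010110✓ 011000✓ 011010✓ 011011✓ 100000✓ 100001✓ 100100✓ 101000✓ 101101✓ 101110✓ 110001✓ 110110✓ 110111✓ 111001✓ 111100✓ 111101✓ 111110✓ 111111✓
Round 1: -00000✓ -00001✓ -00100✓ -01101 -10001✓ -10110 0-0000✓ 0-0001✓ 00-001✓ 00-100✓ 00-101✓ 00-111✓ 000-00✓ 000-01✓ 000-11✓ 0000-1✓ 00000-✓ 0001-1✓ 00010-✓ 001-01✓ 0011-1✓ 00110-✓ 01-000 01000-✓ 0110-0 01101- 1-0001✓ 1-1101 1-1110 10-000 100-00✓ 10000-✓ 11-001 11-110✓ 11-111✓ 11011-✓ 111-01 1111-0✓ 1111-1✓ 11110-✓ 11111-✓
Round 2: --0001 -00-00 -0000- 0-000- 00--01 00-1-1 00-10- 000--1 000-0- 11-11- 1111--
PIs = {--0001, -00-00, -0000-, -01101, -10110, 0-000-, 00--01, 00-1-1, 00-10-, 000--1, 000-0-, 01-000, 0110-0, 01101-, 1-1101, 1-1110, 10-000, 11-001, 11-11-, 111-01, 1111--}
Coverage chart:
  m0: -00-00,-0000-,0-000-,000-0-
  m1: --0001,-0000-,0-000-,00--01,000--1,000-0-
  m3: 000--1 ←essential
  m5: 00--01,00-1-1,00-10-,000--1,000-0-
  m7: 00-1-1,000--1
  m9: 00--01 ←essential
  m13: -01101,00--01,00-1-1,00-10-
  m16: 0-000-,01-000
  m17: --0001,0-000-
  m22: -10110 ←essential
  m24: 01-000,0110-0
  m26: 0110-0,01101-
  m27: 01101- ←essential
  m32: -00-00,-0000-,10-000
  m33: --0001,-0000-
  m36: -00-00 ←essential
  m45: -01101,1-1101
  m46: 1-1110 ←essential
  m49: --0001,11-001
  m54: -10110,11-11-
  m55: 11-11- ←essential
  m57: 11-001,111-01
  m60: 1111-- ←essential
  m61: 1-1101,111-01,1111--
  m62: 1-1110,11-11-,1111--
  m63: 11-11-,1111--
Essential: -00-00, -10110, 00--01, 000--1, 01101-, 1-1110, 11-11-, 1111--
Petrick residual → --0001, -01101, 01-000, 11-001
Min cover (12 terms): c'd'e'f + b'c'e'f' + b'cde'f + bc'def' + a'b'e'f + a'b'c'f + a'bd'e'f' + a'bcd'e + acdef' + abd'e'f + abde + abcd

12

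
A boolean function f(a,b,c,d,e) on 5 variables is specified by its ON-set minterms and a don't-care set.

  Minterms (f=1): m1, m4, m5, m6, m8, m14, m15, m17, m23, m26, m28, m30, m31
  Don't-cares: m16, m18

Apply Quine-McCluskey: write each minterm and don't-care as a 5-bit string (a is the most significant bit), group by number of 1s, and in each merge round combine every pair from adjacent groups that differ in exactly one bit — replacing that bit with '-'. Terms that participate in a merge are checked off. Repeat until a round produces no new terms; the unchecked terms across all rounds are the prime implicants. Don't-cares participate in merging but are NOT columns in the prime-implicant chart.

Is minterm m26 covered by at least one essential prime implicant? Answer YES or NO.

Round 0: 00001✓ 00100✓ 00101✓ 00110✓ 01000 01110✓ 01111✓ 10000✓ 10001✓ 10010✓ 10111✓ 11010✓ 11100✓ 11110✓ 11111✓
Round 1: -0001 -1110✓ -1111✓ 0-110 00-01 001-0 0010- 0111-✓ 1-010 1-111 100-0 1000- 11-10 111-0 1111-✓
Round 2: -111-
PIs = {-0001, -111-, 0-110, 00-01, 001-0, 0010-, 01000, 1-010, 1-111, 100-0, 1000-, 11-10, 111-0}
Coverage chart:
  m1: -0001,00-01
  m4: 001-0,0010-
  m5: 00-01,0010-
  m6: 0-110,001-0
  m8: 01000 ←essential
  m14: -111-,0-110
  m15: -111- ←essential
  m17: -0001,1000-
  m23: 1-111 ←essential
  m26: 1-010,11-10
  m28: 111-0 ←essential
  m30: -111-,11-10,111-0
  m31: -111-,1-111
Essential: -111-, 01000, 1-111, 111-0

NO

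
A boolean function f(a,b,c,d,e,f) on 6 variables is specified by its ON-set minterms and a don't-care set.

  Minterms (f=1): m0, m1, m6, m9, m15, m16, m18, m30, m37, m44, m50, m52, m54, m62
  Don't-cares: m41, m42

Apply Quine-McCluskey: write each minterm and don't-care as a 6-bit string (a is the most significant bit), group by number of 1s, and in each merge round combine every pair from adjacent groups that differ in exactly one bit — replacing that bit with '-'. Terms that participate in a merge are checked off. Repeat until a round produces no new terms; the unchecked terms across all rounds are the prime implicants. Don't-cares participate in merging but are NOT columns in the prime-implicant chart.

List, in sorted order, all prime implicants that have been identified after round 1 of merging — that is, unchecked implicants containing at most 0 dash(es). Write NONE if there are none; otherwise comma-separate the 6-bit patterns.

000110, 001111, 100101, 101010, 101100

[col 0] 000000*, 000001*, 000110, 001001*, 001111, 010000*, 010010*, 011110*, 100101, 101001*, 101010, 101100, 110010*, 110100*, 110110*, 111110*
[col 1] -01001, -10010, -11110, 0-0000, 00-001, 00000-, 0100-0, 11-110, 110-10, 1101-0
Prime implicants: -01001, -10010, -11110, 0-0000, 00-001, 00000-, 000110, 001111, 0100-0, 100101, 101010, 101100, 11-110, 110-10, 1101-0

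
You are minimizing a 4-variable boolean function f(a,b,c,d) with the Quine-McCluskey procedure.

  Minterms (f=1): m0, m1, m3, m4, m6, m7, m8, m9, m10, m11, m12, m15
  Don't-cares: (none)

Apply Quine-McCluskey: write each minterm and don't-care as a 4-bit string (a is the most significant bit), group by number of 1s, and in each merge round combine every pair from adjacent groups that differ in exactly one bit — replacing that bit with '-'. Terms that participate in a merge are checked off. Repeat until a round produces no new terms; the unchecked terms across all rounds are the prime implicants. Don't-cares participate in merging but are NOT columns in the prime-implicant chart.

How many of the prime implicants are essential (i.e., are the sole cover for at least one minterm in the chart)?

[col 0] 0000*, 0001*, 0011*, 0100*, 0110*, 0111*, 1000*, 1001*, 1010*, 1011*, 1100*, 1111*
[col 1] -000*, -001*, -011*, -100*, -111*, 0-00*, 0-11*, 00-1*, 000-*, 01-0, 011-, 1-00*, 1-11*, 10-0*, 10-1*, 100-*, 101-*
[col 2] --00, --11, -0-1, -00-, 10--
Prime implicants: --00, --11, -0-1, -00-, 01-0, 011-, 10--
PI chart (minterm → PIs covering it):
  0 | --00,-00-
  1 | -0-1,-00-
  3 | --11,-0-1
  4 | --00,01-0
  6 | 01-0,011-
  7 | --11,011-
  8 | --00,-00-,10--
  9 | -0-1,-00-,10--
  10 | 10--  (sole → essential)
  11 | --11,-0-1,10--
  12 | --00  (sole → essential)
  15 | --11  (sole → essential)
Essential prime implicants: --00, --11, 10--

3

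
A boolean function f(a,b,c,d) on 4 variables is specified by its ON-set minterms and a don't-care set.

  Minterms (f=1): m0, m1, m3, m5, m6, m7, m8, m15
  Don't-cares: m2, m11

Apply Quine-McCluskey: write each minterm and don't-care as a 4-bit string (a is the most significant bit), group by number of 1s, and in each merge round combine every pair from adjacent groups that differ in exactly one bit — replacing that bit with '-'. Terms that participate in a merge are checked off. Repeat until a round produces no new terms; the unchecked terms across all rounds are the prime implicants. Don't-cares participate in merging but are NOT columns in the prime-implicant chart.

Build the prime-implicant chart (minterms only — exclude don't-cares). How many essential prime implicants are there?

4

Round 0: 0000✓ 0001✓ 0010✓ 0011✓ 0101✓ 0110✓ 0111✓ 1000✓ 1011✓ 1111✓
Round 1: -000 -011✓ -111✓ 0-01✓ 0-10✓ 0-11✓ 00-0✓ 00-1✓ 000-✓ 001-✓ 01-1✓ 011-✓ 1-11✓
Round 2: --11 0--1 0-1- 00--
PIs = {--11, -000, 0--1, 0-1-, 00--}
Coverage chart:
  m0: -000,00--
  m1: 0--1,00--
  m3: --11,0--1,0-1-,00--
  m5: 0--1 ←essential
  m6: 0-1- ←essential
  m7: --11,0--1,0-1-
  m8: -000 ←essential
  m15: --11 ←essential
Essential: --11, -000, 0--1, 0-1-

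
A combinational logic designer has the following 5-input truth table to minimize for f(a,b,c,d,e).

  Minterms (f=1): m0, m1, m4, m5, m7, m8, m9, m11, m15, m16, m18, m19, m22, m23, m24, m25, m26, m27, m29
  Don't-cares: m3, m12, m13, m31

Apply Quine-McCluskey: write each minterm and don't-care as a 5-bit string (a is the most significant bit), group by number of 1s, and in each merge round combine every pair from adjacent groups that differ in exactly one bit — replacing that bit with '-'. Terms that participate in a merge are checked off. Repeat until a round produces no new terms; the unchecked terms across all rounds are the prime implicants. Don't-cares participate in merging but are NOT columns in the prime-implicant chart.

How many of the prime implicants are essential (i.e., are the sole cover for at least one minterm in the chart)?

3

[col 0] 00000*, 00001*, 00011*, 00100*, 00101*, 00111*, 01000*, 01001*, 01011*, 01100*, 01101*, 01111*, 10000*, 10010*, 10011*, 10110*, 10111*, 11000*, 11001*, 11010*, 11011*, 11101*, 11111*
[col 1] -0000*, -0011*, -0111*, -1000*, -1001*, -1011*, -1101*, -1111*, 0-000*, 0-001*, 0-011*, 0-100*, 0-101*, 0-111*, 00-00*, 00-01*, 00-11*, 000-1*, 0000-*, 001-1*, 0010-*, 01-00*, 01-01*, 01-11*, 010-1*, 0100-*, 011-1*, 0110-*, 1-000*, 1-010*, 1-011*, 1-111*, 10-10*, 10-11*, 100-0*, 1001-*, 1011-*, 11-01*, 11-11*, 110-0*, 110-1*, 1100-*, 1101-*, 111-1*
[col 2] --000, --011*, --111*, -0-11*, -1-01*, -1-11*, -10-1*, -100-, -11-1*, 0--00*, 0--01*, 0--11*, 0-0-1*, 0-00-*, 0-1-1*, 0-10-*, 00--1*, 00-0-*, 01--1*, 01-0-*, 1--11*, 1-0-0, 1-01-, 10-1-, 11--1*, 110--
[col 3] ---11, -1--1, 0---1, 0--0-
Prime implicants: ---11, --000, -1--1, -100-, 0---1, 0--0-, 1-0-0, 1-01-, 10-1-, 110--
PI chart (minterm → PIs covering it):
  0 | --000,0--0-
  1 | 0---1,0--0-
  4 | 0--0-  (sole → essential)
  5 | 0---1,0--0-
  7 | ---11,0---1
  8 | --000,-100-,0--0-
  9 | -1--1,-100-,0---1,0--0-
  11 | ---11,-1--1,0---1
  15 | ---11,-1--1,0---1
  16 | --000,1-0-0
  18 | 1-0-0,1-01-,10-1-
  19 | ---11,1-01-,10-1-
  22 | 10-1-  (sole → essential)
  23 | ---11,10-1-
  24 | --000,-100-,1-0-0,110--
  25 | -1--1,-100-,110--
  26 | 1-0-0,1-01-,110--
  27 | ---11,-1--1,1-01-,110--
  29 | -1--1  (sole → essential)
Essential prime implicants: -1--1, 0--0-, 10-1-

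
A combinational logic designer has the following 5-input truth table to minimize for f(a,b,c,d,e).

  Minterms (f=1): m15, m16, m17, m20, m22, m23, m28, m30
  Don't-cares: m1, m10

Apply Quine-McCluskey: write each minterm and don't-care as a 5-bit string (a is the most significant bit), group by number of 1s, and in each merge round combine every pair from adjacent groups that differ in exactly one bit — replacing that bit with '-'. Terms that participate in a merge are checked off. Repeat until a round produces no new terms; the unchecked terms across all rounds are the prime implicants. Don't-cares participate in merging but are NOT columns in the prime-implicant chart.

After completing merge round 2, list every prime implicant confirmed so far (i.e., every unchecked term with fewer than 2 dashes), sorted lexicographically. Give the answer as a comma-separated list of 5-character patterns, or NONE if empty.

-0001, 01010, 01111, 10-00, 1000-, 1011-

Round 0: 00001✓ 01010 01111 10000✓ 10001✓ 10100✓ 10110✓ 10111✓ 11100✓ 11110✓
Round 1: -0001 1-100✓ 1-110✓ 10-00 1000- 101-0✓ 1011- 111-0✓
Round 2: 1-1-0
PIs = {-0001, 01010, 01111, 1-1-0, 10-00, 1000-, 1011-}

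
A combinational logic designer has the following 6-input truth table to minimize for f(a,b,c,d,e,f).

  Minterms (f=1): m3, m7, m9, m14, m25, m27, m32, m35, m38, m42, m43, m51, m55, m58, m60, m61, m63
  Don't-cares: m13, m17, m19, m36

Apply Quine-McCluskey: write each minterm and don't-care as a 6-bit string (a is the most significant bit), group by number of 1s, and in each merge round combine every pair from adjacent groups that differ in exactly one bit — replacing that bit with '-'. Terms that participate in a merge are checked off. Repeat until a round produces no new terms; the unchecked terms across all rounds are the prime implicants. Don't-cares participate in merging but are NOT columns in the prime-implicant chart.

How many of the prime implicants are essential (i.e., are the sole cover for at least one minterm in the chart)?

7

[col 0] 000011*, 000111*, 001001*, 001101*, 001110, 010001*, 010011*, 011001*, 011011*, 100000*, 100011*, 100100*, 100110*, 101010*, 101011*, 110011*, 110111*, 111010*, 111100*, 111101*, 111111*
[col 1] -00011*, -10011*, 0-0011*, 0-1001, 000-11, 001-01, 01-001*, 01-011*, 0100-1*, 0110-1*, 1-0011*, 1-1010, 10-011, 100-00, 1001-0, 10101-, 11-111, 110-11, 1111-1, 11110-
[col 2] --0011, 01-0-1
Prime implicants: --0011, 0-1001, 000-11, 001-01, 001110, 01-0-1, 1-1010, 10-011, 100-00, 1001-0, 10101-, 11-111, 110-11, 1111-1, 11110-
PI chart (minterm → PIs covering it):
  3 | --0011,000-11
  7 | 000-11  (sole → essential)
  9 | 0-1001,001-01
  14 | 001110  (sole → essential)
  25 | 0-1001,01-0-1
  27 | 01-0-1  (sole → essential)
  32 | 100-00  (sole → essential)
  35 | --0011,10-011
  38 | 1001-0  (sole → essential)
  42 | 1-1010,10101-
  43 | 10-011,10101-
  51 | --0011,110-11
  55 | 11-111,110-11
  58 | 1-1010  (sole → essential)
  60 | 11110-  (sole → essential)
  61 | 1111-1,11110-
  63 | 11-111,1111-1
Essential prime implicants: 000-11, 001110, 01-0-1, 1-1010, 100-00, 1001-0, 11110-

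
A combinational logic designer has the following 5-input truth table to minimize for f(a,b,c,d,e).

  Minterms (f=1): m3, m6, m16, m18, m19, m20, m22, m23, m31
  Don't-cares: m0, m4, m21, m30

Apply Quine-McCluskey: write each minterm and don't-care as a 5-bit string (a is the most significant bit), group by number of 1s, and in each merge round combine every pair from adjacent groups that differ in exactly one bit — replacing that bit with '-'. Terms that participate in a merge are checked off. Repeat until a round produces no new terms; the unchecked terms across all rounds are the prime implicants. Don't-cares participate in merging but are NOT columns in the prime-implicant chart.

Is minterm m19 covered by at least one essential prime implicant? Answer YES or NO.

[col 0] 00000*, 00011*, 00100*, 00110*, 10000*, 10010*, 10011*, 10100*, 10101*, 10110*, 10111*, 11110*, 11111*
[col 1] -0000*, -0011, -0100*, -0110*, 00-00*, 001-0*, 1-110*, 1-111*, 10-00*, 10-10*, 10-11*, 100-0*, 1001-*, 101-0*, 101-1*, 1010-*, 1011-*, 1111-*
[col 2] -0-00, -01-0, 1-11-, 10--0, 10-1-, 101--
Prime implicants: -0-00, -0011, -01-0, 1-11-, 10--0, 10-1-, 101--
PI chart (minterm → PIs covering it):
  3 | -0011  (sole → essential)
  6 | -01-0  (sole → essential)
  16 | -0-00,10--0
  18 | 10--0,10-1-
  19 | -0011,10-1-
  20 | -0-00,-01-0,10--0,101--
  22 | -01-0,1-11-,10--0,10-1-,101--
  23 | 1-11-,10-1-,101--
  31 | 1-11-  (sole → essential)
Essential prime implicants: -0011, -01-0, 1-11-

YES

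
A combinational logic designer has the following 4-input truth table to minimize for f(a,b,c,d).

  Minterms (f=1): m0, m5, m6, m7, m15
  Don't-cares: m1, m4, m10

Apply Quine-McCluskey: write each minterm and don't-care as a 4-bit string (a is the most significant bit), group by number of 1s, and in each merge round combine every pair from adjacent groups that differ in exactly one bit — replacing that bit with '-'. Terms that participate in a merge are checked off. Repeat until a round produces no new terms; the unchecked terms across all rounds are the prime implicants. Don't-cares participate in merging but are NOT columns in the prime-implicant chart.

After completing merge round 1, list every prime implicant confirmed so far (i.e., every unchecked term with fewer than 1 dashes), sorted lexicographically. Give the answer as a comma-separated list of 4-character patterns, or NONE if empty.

1010

size-2^0 implicants → 0000(✓)  0001(✓)  0100(✓)  0101(✓)  0110(✓)  0111(✓)  1010  1111(✓)
size-2^1 implicants → -111  0-00(✓)  0-01(✓)  000-(✓)  01-0(✓)  01-1(✓)  010-(✓)  011-(✓)
size-2^2 implicants → 0-0-  01--
Unchecked terms (primes): -111, 0-0-, 01--, 1010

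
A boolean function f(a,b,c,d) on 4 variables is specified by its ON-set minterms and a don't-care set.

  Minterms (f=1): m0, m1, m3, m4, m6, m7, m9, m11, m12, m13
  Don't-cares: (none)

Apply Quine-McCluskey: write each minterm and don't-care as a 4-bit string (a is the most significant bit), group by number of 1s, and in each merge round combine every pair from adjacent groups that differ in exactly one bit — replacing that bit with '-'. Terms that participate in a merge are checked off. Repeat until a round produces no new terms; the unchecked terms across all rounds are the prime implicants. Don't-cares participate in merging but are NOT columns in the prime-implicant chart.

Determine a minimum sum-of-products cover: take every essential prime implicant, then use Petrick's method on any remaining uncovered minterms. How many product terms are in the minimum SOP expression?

4

[col 0] 0000*, 0001*, 0011*, 0100*, 0110*, 0111*, 1001*, 1011*, 1100*, 1101*
[col 1] -001*, -011*, -100, 0-00, 0-11, 00-1*, 000-, 01-0, 011-, 1-01, 10-1*, 110-
[col 2] -0-1
Prime implicants: -0-1, -100, 0-00, 0-11, 000-, 01-0, 011-, 1-01, 110-
PI chart (minterm → PIs covering it):
  0 | 0-00,000-
  1 | -0-1,000-
  3 | -0-1,0-11
  4 | -100,0-00,01-0
  6 | 01-0,011-
  7 | 0-11,011-
  9 | -0-1,1-01
  11 | -0-1  (sole → essential)
  12 | -100,110-
  13 | 1-01,110-
Essential prime implicants: -0-1
Petrick residual → 0-00, 011-, 110-
Minimum SOP uses 4 PIs: b'd + a'c'd' + a'bc + abc'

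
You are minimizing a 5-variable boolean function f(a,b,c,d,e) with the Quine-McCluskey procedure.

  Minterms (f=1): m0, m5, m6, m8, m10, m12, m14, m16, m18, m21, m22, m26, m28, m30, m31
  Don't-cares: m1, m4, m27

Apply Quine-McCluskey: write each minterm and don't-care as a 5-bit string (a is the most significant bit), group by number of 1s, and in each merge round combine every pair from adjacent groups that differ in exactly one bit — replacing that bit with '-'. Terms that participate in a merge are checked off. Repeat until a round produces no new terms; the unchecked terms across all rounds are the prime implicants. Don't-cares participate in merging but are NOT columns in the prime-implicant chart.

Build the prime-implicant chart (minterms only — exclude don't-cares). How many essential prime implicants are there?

3

[col 0] 00000*, 00001*, 00100*, 00101*, 00110*, 01000*, 01010*, 01100*, 01110*, 10000*, 10010*, 10101*, 10110*, 11010*, 11011*, 11100*, 11110*, 11111*
[col 1] -0000, -0101, -0110*, -1010*, -1100*, -1110*, 0-000*, 0-100*, 0-110*, 00-00*, 00-01*, 0000-*, 001-0*, 0010-*, 01-00*, 01-10*, 010-0*, 011-0*, 1-010*, 1-110*, 10-10*, 100-0, 11-10*, 11-11*, 1101-*, 111-0*, 1111-*
[col 2] --110, -1-10, -11-0, 0--00, 0-1-0, 00-0-, 01--0, 1--10, 11-1-
Prime implicants: --110, -0000, -0101, -1-10, -11-0, 0--00, 0-1-0, 00-0-, 01--0, 1--10, 100-0, 11-1-
PI chart (minterm → PIs covering it):
  0 | -0000,0--00,00-0-
  5 | -0101,00-0-
  6 | --110,0-1-0
  8 | 0--00,01--0
  10 | -1-10,01--0
  12 | -11-0,0--00,0-1-0,01--0
  14 | --110,-1-10,-11-0,0-1-0,01--0
  16 | -0000,100-0
  18 | 1--10,100-0
  21 | -0101  (sole → essential)
  22 | --110,1--10
  26 | -1-10,1--10,11-1-
  28 | -11-0  (sole → essential)
  30 | --110,-1-10,-11-0,1--10,11-1-
  31 | 11-1-  (sole → essential)
Essential prime implicants: -0101, -11-0, 11-1-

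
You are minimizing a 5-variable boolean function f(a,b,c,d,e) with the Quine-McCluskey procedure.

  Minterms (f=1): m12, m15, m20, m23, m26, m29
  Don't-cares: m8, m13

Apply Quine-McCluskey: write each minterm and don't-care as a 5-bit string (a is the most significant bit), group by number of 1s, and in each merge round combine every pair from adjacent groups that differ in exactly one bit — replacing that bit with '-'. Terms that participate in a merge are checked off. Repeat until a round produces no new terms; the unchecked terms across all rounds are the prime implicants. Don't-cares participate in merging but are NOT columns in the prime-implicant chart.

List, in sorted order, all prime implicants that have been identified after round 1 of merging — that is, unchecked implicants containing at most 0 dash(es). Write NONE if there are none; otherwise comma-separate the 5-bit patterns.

Round 0: 01000✓ 01100✓ 01101✓ 01111✓ 10100 10111 11010 11101✓
Round 1: -1101 01-00 011-1 0110-
PIs = {-1101, 01-00, 011-1, 0110-, 10100, 10111, 11010}

10100, 10111, 11010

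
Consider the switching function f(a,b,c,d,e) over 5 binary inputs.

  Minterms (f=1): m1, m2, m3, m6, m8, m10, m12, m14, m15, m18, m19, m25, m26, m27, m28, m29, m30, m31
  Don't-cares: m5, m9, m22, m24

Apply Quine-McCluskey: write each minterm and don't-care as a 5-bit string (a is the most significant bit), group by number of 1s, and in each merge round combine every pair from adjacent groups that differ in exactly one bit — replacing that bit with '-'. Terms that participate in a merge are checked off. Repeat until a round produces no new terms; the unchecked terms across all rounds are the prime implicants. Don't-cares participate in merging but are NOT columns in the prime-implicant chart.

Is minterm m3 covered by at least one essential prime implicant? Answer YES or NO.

NO

[col 0] 00001*, 00010*, 00011*, 00101*, 00110*, 01000*, 01001*, 01010*, 01100*, 01110*, 01111*, 10010*, 10011*, 10110*, 11000*, 11001*, 11010*, 11011*, 11100*, 11101*, 11110*, 11111*
[col 1] -0010*, -0011*, -0110*, -1000*, -1001*, -1010*, -1100*, -1110*, -1111*, 0-001, 0-010*, 0-110*, 00-01, 00-10*, 000-1, 0001-*, 01-00*, 01-10*, 010-0*, 0100-*, 011-0*, 0111-*, 1-010*, 1-011*, 1-110*, 10-10*, 1001-*, 11-00*, 11-01*, 11-10*, 11-11*, 110-0*, 110-1*, 1100-*, 1101-*, 111-0*, 111-1*, 1110-*, 1111-*
[col 2] --010*, --110*, -0-10*, -001-, -1-00*, -1-10*, -10-0*, -100-, -11-0*, -111-, 0--10*, 01--0*, 1--10*, 1-01-, 11--0*, 11--1*, 11-0-*, 11-1-*, 110--*, 111--*
[col 3] ---10, -1--0, 11---
Prime implicants: ---10, -001-, -1--0, -100-, -111-, 0-001, 00-01, 000-1, 1-01-, 11---
PI chart (minterm → PIs covering it):
  1 | 0-001,00-01,000-1
  2 | ---10,-001-
  3 | -001-,000-1
  6 | ---10  (sole → essential)
  8 | -1--0,-100-
  10 | ---10,-1--0
  12 | -1--0  (sole → essential)
  14 | ---10,-1--0,-111-
  15 | -111-  (sole → essential)
  18 | ---10,-001-,1-01-
  19 | -001-,1-01-
  25 | -100-,11---
  26 | ---10,-1--0,1-01-,11---
  27 | 1-01-,11---
  28 | -1--0,11---
  29 | 11---  (sole → essential)
  30 | ---10,-1--0,-111-,11---
  31 | -111-,11---
Essential prime implicants: ---10, -1--0, -111-, 11---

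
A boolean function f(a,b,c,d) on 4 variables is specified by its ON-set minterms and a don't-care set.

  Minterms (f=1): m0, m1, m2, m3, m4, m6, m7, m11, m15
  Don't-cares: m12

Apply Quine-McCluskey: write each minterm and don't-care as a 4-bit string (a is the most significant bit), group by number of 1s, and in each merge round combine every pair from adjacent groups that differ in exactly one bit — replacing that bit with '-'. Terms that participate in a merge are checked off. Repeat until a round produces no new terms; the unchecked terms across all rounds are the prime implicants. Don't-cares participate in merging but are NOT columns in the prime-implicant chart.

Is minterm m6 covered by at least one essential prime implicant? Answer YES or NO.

size-2^0 implicants → 0000(✓)  0001(✓)  0010(✓)  0011(✓)  0100(✓)  0110(✓)  0111(✓)  1011(✓)  1100(✓)  1111(✓)
size-2^1 implicants → -011(✓)  -100  -111(✓)  0-00(✓)  0-10(✓)  0-11(✓)  00-0(✓)  00-1(✓)  000-(✓)  001-(✓)  01-0(✓)  011-(✓)  1-11(✓)
size-2^2 implicants → --11  0--0  0-1-  00--
Unchecked terms (primes): --11, -100, 0--0, 0-1-, 00--
Minterm coverage:
  m0 ⊆ 0--0,00--
  m1 ⊆ 00-- [E]
  m2 ⊆ 0--0,0-1-,00--
  m3 ⊆ --11,0-1-,00--
  m4 ⊆ -100,0--0
  m6 ⊆ 0--0,0-1-
  m7 ⊆ --11,0-1-
  m11 ⊆ --11 [E]
  m15 ⊆ --11 [E]
E = {--11, 00--}

NO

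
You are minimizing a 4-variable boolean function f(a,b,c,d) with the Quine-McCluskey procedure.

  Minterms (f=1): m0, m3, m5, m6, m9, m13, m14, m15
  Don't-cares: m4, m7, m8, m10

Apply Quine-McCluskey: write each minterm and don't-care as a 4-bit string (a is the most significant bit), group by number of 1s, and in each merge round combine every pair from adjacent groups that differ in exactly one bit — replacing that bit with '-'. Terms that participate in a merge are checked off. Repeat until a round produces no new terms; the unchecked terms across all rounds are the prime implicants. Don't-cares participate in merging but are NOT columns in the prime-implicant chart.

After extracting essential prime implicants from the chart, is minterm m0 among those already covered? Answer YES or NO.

NO

Round 0: 0000✓ 0011✓ 0100✓ 0101✓ 0110✓ 0111✓ 1000✓ 1001✓ 1010✓ 1101✓ 1110✓ 1111✓
Round 1: -000 -101✓ -110✓ -111✓ 0-00 0-11 01-0✓ 01-1✓ 010-✓ 011-✓ 1-01 1-10 10-0 100- 11-1✓ 111-✓
Round 2: -1-1 -11- 01--
PIs = {-000, -1-1, -11-, 0-00, 0-11, 01--, 1-01, 1-10, 10-0, 100-}
Coverage chart:
  m0: -000,0-00
  m3: 0-11 ←essential
  m5: -1-1,01--
  m6: -11-,01--
  m9: 1-01,100-
  m13: -1-1,1-01
  m14: -11-,1-10
  m15: -1-1,-11-
Essential: 0-11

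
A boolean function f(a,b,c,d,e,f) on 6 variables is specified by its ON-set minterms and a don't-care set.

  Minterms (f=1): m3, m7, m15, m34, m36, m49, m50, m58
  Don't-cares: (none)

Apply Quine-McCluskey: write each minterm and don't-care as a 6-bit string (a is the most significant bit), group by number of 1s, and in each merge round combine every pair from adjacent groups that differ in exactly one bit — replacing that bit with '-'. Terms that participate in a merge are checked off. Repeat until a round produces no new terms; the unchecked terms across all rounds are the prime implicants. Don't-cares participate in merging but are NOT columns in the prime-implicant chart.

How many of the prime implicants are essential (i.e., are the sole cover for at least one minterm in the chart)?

6

size-2^0 implicants → 000011(✓)  000111(✓)  001111(✓)  100010(✓)  100100  110001  110010(✓)  111010(✓)
size-2^1 implicants → 00-111  000-11  1-0010  11-010
Unchecked terms (primes): 00-111, 000-11, 1-0010, 100100, 11-010, 110001
Minterm coverage:
  m3 ⊆ 000-11 [E]
  m7 ⊆ 00-111,000-11
  m15 ⊆ 00-111 [E]
  m34 ⊆ 1-0010 [E]
  m36 ⊆ 100100 [E]
  m49 ⊆ 110001 [E]
  m50 ⊆ 1-0010,11-010
  m58 ⊆ 11-010 [E]
E = {00-111, 000-11, 1-0010, 100100, 11-010, 110001}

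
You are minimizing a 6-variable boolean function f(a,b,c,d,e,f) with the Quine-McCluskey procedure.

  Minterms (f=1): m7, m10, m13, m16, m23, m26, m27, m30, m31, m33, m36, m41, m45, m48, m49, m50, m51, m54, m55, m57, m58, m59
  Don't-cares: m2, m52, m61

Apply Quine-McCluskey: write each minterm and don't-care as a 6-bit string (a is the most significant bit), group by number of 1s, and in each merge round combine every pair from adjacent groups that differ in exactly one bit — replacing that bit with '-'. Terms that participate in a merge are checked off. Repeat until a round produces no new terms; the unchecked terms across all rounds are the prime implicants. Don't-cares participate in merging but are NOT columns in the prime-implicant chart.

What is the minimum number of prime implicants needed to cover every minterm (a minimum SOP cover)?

9

Round 0: 000010✓ 000111✓ 001010✓ 001101✓ 010000✓ 010111✓ 011010✓ 011011✓ 011110✓ 011111✓ 100001✓ 100100✓ 101001✓ 101101✓ 110000✓ 110001✓ 110010✓ 110011✓ 110100✓ 110110✓ 110111✓ 111001✓ 111010✓ 111011✓ 111101✓
Round 1: -01101 -10000 -10111 -11010✓ -11011✓ 0-0111 0-1010 00-010 01-111 011-10✓ 011-11✓ 01101-✓ 01111-✓ 1-0001✓ 1-0100 1-1001✓ 1-1101✓ 10-001✓ 101-01✓ 11-001✓ 11-010✓ 11-011✓ 110-00✓ 110-10✓ 110-11✓ 1100-0✓ 1100-1✓ 11000-✓ 11001-✓ 1101-0✓ 11011-✓ 111-01✓ 1110-1✓ 11101-✓
Round 2: -1101- 011-1- 1--001 1-1-01 11-0-1 11-01- 110--0 110-1- 1100--
PIs = {-01101, -10000, -10111, -1101-, 0-0111, 0-1010, 00-010, 01-111, 011-1-, 1--001, 1-0100, 1-1-01, 11-0-1, 11-01-, 110--0, 110-1-, 1100--}
Coverage chart:
  m7: 0-0111 ←essential
  m10: 0-1010,00-010
  m13: -01101 ←essential
  m16: -10000 ←essential
  m23: -10111,0-0111,01-111
  m26: -1101-,0-1010,011-1-
  m27: -1101-,011-1-
  m30: 011-1- ←essential
  m31: 01-111,011-1-
  m33: 1--001 ←essential
  m36: 1-0100 ←essential
  m41: 1--001,1-1-01
  m45: -01101,1-1-01
  m48: -10000,110--0,1100--
  m49: 1--001,11-0-1,1100--
  m50: 11-01-,110--0,110-1-,1100--
  m51: 11-0-1,11-01-,110-1-,1100--
  m54: 110--0,110-1-
  m55: -10111,110-1-
  m57: 1--001,1-1-01,11-0-1
  m58: -1101-,11-01-
  m59: -1101-,11-0-1,11-01-
Essential: -01101, -10000, 0-0111, 011-1-, 1--001, 1-0100
Petrick residual → -1101-, 0-1010, 110-1-
Min cover (9 terms): b'cde'f + bc'd'e'f' + bcd'e + a'c'def + a'cd'ef' + a'bce + ad'e'f + ac'de'f' + abc'e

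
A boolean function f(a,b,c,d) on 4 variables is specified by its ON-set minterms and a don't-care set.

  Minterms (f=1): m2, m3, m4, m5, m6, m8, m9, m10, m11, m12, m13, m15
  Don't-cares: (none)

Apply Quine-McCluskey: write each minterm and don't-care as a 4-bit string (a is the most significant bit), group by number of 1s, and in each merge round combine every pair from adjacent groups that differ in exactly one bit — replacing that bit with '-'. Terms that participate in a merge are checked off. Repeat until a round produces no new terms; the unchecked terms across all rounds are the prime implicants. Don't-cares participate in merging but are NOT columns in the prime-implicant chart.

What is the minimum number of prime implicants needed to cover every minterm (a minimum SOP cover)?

size-2^0 implicants → 0010(✓)  0011(✓)  0100(✓)  0101(✓)  0110(✓)  1000(✓)  1001(✓)  1010(✓)  1011(✓)  1100(✓)  1101(✓)  1111(✓)
size-2^1 implicants → -010(✓)  -011(✓)  -100(✓)  -101(✓)  0-10  001-(✓)  01-0  010-(✓)  1-00(✓)  1-01(✓)  1-11(✓)  10-0(✓)  10-1(✓)  100-(✓)  101-(✓)  11-1(✓)  110-(✓)
size-2^2 implicants → -01-  -10-  1--1  1-0-  10--
Unchecked terms (primes): -01-, -10-, 0-10, 01-0, 1--1, 1-0-, 10--
Minterm coverage:
  m2 ⊆ -01-,0-10
  m3 ⊆ -01- [E]
  m4 ⊆ -10-,01-0
  m5 ⊆ -10- [E]
  m6 ⊆ 0-10,01-0
  m8 ⊆ 1-0-,10--
  m9 ⊆ 1--1,1-0-,10--
  m10 ⊆ -01-,10--
  m11 ⊆ -01-,1--1,10--
  m12 ⊆ -10-,1-0-
  m13 ⊆ -10-,1--1,1-0-
  m15 ⊆ 1--1 [E]
E = {-01-, -10-, 1--1}
Petrick residual → 0-10, 1-0-
Cover = b'c + bc' + a'cd' + ad + ac'  |cover|=5

5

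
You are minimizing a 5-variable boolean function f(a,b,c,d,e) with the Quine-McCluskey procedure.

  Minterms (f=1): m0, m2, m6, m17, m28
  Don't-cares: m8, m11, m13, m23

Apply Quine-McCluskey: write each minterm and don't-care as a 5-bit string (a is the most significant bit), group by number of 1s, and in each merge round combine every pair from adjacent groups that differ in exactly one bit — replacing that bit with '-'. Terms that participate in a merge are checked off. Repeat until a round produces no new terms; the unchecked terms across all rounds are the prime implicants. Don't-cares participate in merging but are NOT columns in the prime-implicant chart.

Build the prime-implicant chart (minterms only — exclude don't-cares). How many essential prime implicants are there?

3

Round 0: 00000✓ 00010✓ 00110✓ 01000✓ 01011 01101 10001 10111 11100
Round 1: 0-000 00-10 000-0
PIs = {0-000, 00-10, 000-0, 01011, 01101, 10001, 10111, 11100}
Coverage chart:
  m0: 0-000,000-0
  m2: 00-10,000-0
  m6: 00-10 ←essential
  m17: 10001 ←essential
  m28: 11100 ←essential
Essential: 00-10, 10001, 11100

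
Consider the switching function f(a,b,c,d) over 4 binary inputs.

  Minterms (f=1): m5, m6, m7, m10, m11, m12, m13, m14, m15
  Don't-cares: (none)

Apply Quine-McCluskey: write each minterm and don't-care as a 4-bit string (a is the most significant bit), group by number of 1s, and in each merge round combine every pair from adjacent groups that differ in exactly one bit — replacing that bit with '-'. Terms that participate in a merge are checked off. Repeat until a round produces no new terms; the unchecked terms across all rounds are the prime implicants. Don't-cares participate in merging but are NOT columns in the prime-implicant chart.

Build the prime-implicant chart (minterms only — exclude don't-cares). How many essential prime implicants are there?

4

[col 0] 0101*, 0110*, 0111*, 1010*, 1011*, 1100*, 1101*, 1110*, 1111*
[col 1] -101*, -110*, -111*, 01-1*, 011-*, 1-10*, 1-11*, 101-*, 11-0*, 11-1*, 110-*, 111-*
[col 2] -1-1, -11-, 1-1-, 11--
Prime implicants: -1-1, -11-, 1-1-, 11--
PI chart (minterm → PIs covering it):
  5 | -1-1  (sole → essential)
  6 | -11-  (sole → essential)
  7 | -1-1,-11-
  10 | 1-1-  (sole → essential)
  11 | 1-1-  (sole → essential)
  12 | 11--  (sole → essential)
  13 | -1-1,11--
  14 | -11-,1-1-,11--
  15 | -1-1,-11-,1-1-,11--
Essential prime implicants: -1-1, -11-, 1-1-, 11--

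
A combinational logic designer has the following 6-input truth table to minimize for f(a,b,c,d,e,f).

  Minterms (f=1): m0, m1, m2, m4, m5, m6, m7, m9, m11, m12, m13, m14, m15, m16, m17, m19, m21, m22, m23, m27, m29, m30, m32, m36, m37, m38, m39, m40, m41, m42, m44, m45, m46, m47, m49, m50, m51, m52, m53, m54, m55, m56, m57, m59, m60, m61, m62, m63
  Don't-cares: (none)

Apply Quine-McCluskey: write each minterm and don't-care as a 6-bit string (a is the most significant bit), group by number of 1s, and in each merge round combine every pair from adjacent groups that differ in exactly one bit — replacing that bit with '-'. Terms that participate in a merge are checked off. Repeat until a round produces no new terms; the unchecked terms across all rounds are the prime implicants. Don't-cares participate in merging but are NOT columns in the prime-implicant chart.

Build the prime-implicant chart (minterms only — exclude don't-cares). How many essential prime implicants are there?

9

[col 0] 000000*, 000001*, 000010*, 000100*, 000101*, 000110*, 000111*, 001001*, 001011*, 001100*, 001101*, 001110*, 001111*, 010000*, 010001*, 010011*, 010101*, 010110*, 010111*, 011011*, 011101*, 011110*, 100000*, 100100*, 100101*, 100110*, 100111*, 101000*, 101001*, 101010*, 101100*, 101101*, 101110*, 101111*, 110001*, 110010*, 110011*, 110100*, 110101*, 110110*, 110111*, 111000*, 111001*, 111011*, 111100*, 111101*, 111110*, 111111*
[col 1] -00000*, -00100*, -00101*, -00110*, -00111*, -01001*, -01100*, -01101*, -01110*, -01111*, -10001*, -10011*, -10101*, -10110*, -10111*, -11011*, -11101*, -11110*, 0-0000*, 0-0001*, 0-0101*, 0-0110*, 0-0111*, 0-1011, 0-1101*, 0-1110*, 00-001*, 00-100*, 00-101*, 00-110*, 00-111*, 000-00*, 000-01*, 000-10*, 0000-0*, 00000-*, 0001-0*, 0001-1*, 00010-*, 00011-*, 001-01*, 001-11*, 0010-1*, 0011-0*, 0011-1*, 00110-*, 00111-*, 01-011*, 01-101*, 01-110*, 010-01*, 010-11*, 0100-1*, 01000-*, 0101-1*, 01011-*, 1-0100*, 1-0101*, 1-0110*, 1-0111*, 1-1000*, 1-1001*, 1-1100*, 1-1101*, 1-1110*, 1-1111*, 10-000*, 10-100*, 10-101*, 10-110*, 10-111*, 100-00*, 1001-0*, 1001-1*, 10010-*, 10011-*, 101-00*, 101-01*, 101-10*, 1010-0*, 10100-*, 1011-0*, 1011-1*, 10110-*, 10111-*, 11-001*, 11-011*, 11-100*, 11-101*, 11-110*, 11-111*, 110-01*, 110-10*, 110-11*, 1100-1*, 11001-*, 1101-0*, 1101-1*, 11010-*, 11011-*, 111-00*, 111-01*, 111-11*, 1110-1*, 11100-*, 1111-0*, 1111-1*, 11110-*, 11111-*
[col 2] --0101*, --0110*, --0111*, --1101*, --1110*, -0-100*, -0-101*, -0-110*, -0-111*, -00-00, -001-0*, -001-1*, -0010-*, -0011-*, -01-01, -011-0*, -011-1*, -0110-*, -0111-*, -1-011, -1-101*, -1-110*, -10-01*, -10-11*, -100-1*, -101-1*, -1011-*, 0--101*, 0--110*, 0-0-01, 0-000-, 0-01-1*, 0-011-*, 00--01, 00-1-0*, 00-1-1*, 00-10-*, 00-11-*, 000--0, 000-0-, 0001--*, 001--1, 0011--*, 010--1*, 1--100*, 1--101*, 1--110*, 1--111*, 1-01-0*, 1-01-1*, 1-010-*, 1-011-*, 1-1-00*, 1-1-01*, 1-100-*, 1-11-0*, 1-11-1*, 1-110-*, 1-111-*, 10--00, 10-1-0*, 10-1-1*, 10-10-*, 10-11-*, 1001--*, 101--0, 101-0-*, 1011--*, 11--01*, 11--11*, 11-0-1*, 11-1-0*, 11-1-1*, 11-10-*, 11-11-*, 110--1*, 110-1-, 1101--*, 111--1*, 111-0-*, 1111--*
[col 3] ---101, ---110, --01-1, --011-, -0-1-0*, -0-1-1*, -0-10-*, -0-11-*, -001--*, -011--*, -10--1, 00-1--*, 1--1-0*, 1--1-1*, 1--10-*, 1--11-*, 1-01--*, 1-1-0-, 1-11--*, 10-1--*, 11---1, 11-1--*
[col 4] -0-1--, 1--1--
Prime implicants: ---101, ---110, --01-1, --011-, -0-1--, -00-00, -01-01, -1-011, -10--1, 0-0-01, 0-000-, 0-1011, 00--01, 000--0, 000-0-, 001--1, 1--1--, 1-1-0-, 10--00, 101--0, 11---1, 110-1-
PI chart (minterm → PIs covering it):
  0 | -00-00,0-000-,000--0,000-0-
  1 | 0-0-01,0-000-,00--01,000-0-
  2 | 000--0  (sole → essential)
  4 | -0-1--,-00-00,000--0,000-0-
  5 | ---101,--01-1,-0-1--,0-0-01,00--01,000-0-
  6 | ---110,--011-,-0-1--,000--0
  7 | --01-1,--011-,-0-1--
  9 | -01-01,00--01,001--1
  11 | 0-1011,001--1
  12 | -0-1--  (sole → essential)
  13 | ---101,-0-1--,-01-01,00--01,001--1
  14 | ---110,-0-1--
  15 | -0-1--,001--1
  16 | 0-000-  (sole → essential)
  17 | -10--1,0-0-01,0-000-
  19 | -1-011,-10--1
  21 | ---101,--01-1,-10--1,0-0-01
  22 | ---110,--011-
  23 | --01-1,--011-,-10--1
  27 | -1-011,0-1011
  29 | ---101  (sole → essential)
  30 | ---110  (sole → essential)
  32 | -00-00,10--00
  36 | -0-1--,-00-00,1--1--,10--00
  37 | ---101,--01-1,-0-1--,1--1--
  38 | ---110,--011-,-0-1--,1--1--
  39 | --01-1,--011-,-0-1--,1--1--
  40 | 1-1-0-,10--00,101--0
  41 | -01-01,1-1-0-
  42 | 101--0  (sole → essential)
  44 | -0-1--,1--1--,1-1-0-,10--00,101--0
  45 | ---101,-0-1--,-01-01,1--1--,1-1-0-
  46 | ---110,-0-1--,1--1--,101--0
  47 | -0-1--,1--1--
  49 | -10--1,11---1
  50 | 110-1-  (sole → essential)
  51 | -1-011,-10--1,11---1,110-1-
  52 | 1--1--  (sole → essential)
  53 | ---101,--01-1,-10--1,1--1--,11---1
  54 | ---110,--011-,1--1--,110-1-
  55 | --01-1,--011-,-10--1,1--1--,11---1,110-1-
  56 | 1-1-0-  (sole → essential)
  57 | 1-1-0-,11---1
  59 | -1-011,11---1
  60 | 1--1--,1-1-0-
  61 | ---101,1--1--,1-1-0-,11---1
  62 | ---110,1--1--
  63 | 1--1--,11---1
Essential prime implicants: ---101, ---110, -0-1--, 0-000-, 000--0, 1--1--, 1-1-0-, 101--0, 110-1-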